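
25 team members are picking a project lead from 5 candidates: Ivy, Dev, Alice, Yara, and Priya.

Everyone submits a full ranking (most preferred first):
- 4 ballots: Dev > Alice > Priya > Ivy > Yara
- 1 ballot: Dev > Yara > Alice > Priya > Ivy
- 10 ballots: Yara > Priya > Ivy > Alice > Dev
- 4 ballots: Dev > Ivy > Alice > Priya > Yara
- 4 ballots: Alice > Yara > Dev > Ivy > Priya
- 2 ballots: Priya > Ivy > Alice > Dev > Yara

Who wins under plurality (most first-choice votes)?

First-place votes: Ivy 0, Dev 9, Alice 4, Yara 10, Priya 2.

Yara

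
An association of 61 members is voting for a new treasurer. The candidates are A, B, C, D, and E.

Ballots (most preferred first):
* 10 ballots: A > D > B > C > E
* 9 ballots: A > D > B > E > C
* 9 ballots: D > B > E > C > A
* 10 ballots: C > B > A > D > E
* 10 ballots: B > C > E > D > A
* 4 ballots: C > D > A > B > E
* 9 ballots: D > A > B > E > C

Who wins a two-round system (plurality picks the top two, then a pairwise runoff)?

D

Round 1 first-place votes: A 19, B 10, C 14, D 18, E 0. A and D advance.
Runoff: A is ranked above D on 29 ballots, D above A on 32.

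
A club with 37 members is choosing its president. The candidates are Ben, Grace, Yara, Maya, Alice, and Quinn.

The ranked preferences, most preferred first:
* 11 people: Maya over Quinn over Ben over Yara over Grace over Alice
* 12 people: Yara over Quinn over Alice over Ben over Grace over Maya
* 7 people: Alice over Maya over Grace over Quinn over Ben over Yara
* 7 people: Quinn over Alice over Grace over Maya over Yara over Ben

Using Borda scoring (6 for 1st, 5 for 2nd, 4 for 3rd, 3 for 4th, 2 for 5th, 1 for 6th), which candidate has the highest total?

Quinn

Ben: 11×4 + 12×3 + 7×2 + 7×1 = 101
Grace: 11×2 + 12×2 + 7×4 + 7×4 = 102
Yara: 11×3 + 12×6 + 7×1 + 7×2 = 126
Maya: 11×6 + 12×1 + 7×5 + 7×3 = 134
Alice: 11×1 + 12×4 + 7×6 + 7×5 = 136
Quinn: 11×5 + 12×5 + 7×3 + 7×6 = 178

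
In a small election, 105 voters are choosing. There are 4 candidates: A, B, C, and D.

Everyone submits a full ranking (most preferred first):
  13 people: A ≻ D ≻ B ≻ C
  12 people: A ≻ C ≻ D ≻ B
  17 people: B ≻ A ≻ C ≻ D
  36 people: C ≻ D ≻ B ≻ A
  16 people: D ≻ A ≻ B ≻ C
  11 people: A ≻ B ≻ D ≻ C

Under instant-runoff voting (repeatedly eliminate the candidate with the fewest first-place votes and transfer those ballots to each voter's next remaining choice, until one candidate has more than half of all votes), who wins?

Round 1: A 36, B 17, C 36, D 16. D eliminated.
Round 2: A 52, B 17, C 36. B eliminated.
Round 3: A 69, C 36. A has a majority (≥53).

A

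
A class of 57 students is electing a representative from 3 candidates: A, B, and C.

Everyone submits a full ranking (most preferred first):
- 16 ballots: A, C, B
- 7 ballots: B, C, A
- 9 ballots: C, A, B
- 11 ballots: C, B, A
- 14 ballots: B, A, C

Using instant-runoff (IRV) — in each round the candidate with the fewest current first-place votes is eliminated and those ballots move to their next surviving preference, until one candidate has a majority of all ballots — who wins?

C

Round 1: A 16, B 21, C 20. A eliminated.
Round 2: B 21, C 36. C has a majority (≥29).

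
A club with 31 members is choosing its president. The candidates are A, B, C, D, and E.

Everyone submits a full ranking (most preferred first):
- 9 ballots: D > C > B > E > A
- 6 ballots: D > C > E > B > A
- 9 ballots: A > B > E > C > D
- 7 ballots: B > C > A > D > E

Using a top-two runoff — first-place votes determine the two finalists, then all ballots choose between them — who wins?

Round 1 first-place votes: A 9, B 7, C 0, D 15, E 0. D and A advance.
Runoff: D is ranked above A on 15 ballots, A above D on 16.

A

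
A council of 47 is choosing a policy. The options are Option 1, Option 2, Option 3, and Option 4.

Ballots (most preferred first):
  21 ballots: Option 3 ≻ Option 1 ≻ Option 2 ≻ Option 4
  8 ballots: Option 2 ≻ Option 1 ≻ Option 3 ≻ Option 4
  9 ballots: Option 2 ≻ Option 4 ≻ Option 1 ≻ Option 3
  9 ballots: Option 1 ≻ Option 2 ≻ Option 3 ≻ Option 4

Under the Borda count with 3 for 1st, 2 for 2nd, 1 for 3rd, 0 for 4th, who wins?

Option 1: 21×2 + 8×2 + 9×1 + 9×3 = 94
Option 2: 21×1 + 8×3 + 9×3 + 9×2 = 90
Option 3: 21×3 + 8×1 + 9×0 + 9×1 = 80
Option 4: 21×0 + 8×0 + 9×2 + 9×0 = 18

Option 1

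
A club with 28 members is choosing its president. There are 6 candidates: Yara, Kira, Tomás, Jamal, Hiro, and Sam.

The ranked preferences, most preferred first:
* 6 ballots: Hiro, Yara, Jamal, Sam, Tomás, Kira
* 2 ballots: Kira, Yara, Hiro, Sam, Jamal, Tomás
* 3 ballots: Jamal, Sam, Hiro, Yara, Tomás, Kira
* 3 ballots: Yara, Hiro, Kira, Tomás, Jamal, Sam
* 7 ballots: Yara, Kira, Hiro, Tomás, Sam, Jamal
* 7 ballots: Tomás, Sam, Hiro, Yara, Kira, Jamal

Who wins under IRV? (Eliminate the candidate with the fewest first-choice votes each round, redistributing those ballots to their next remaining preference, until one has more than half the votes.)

Round 1: Yara 10, Kira 2, Tomás 7, Jamal 3, Hiro 6, Sam 0. Sam eliminated.
Round 2: Yara 10, Kira 2, Tomás 7, Jamal 3, Hiro 6. Kira eliminated.
Round 3: Yara 12, Tomás 7, Jamal 3, Hiro 6. Jamal eliminated.
Round 4: Yara 12, Tomás 7, Hiro 9. Tomás eliminated.
Round 5: Yara 12, Hiro 16. Hiro has a majority (≥15).

Hiro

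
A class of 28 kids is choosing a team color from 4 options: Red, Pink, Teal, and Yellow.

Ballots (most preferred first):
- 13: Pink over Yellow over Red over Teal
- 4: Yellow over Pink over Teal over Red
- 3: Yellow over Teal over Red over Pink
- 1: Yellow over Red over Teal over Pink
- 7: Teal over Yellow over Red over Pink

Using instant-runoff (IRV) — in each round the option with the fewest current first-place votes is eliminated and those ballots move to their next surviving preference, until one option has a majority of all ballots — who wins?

Round 1: Red 0, Pink 13, Teal 7, Yellow 8. Red eliminated.
Round 2: Pink 13, Teal 7, Yellow 8. Teal eliminated.
Round 3: Pink 13, Yellow 15. Yellow has a majority (≥15).

Yellow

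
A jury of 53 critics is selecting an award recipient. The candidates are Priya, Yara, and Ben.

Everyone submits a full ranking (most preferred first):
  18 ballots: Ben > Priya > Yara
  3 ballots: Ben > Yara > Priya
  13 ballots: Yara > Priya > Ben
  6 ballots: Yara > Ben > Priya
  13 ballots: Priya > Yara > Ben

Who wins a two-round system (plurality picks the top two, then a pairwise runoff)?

Yara

Round 1 first-place votes: Priya 13, Yara 19, Ben 21. Ben and Yara advance.
Runoff: Ben is ranked above Yara on 21 ballots, Yara above Ben on 32.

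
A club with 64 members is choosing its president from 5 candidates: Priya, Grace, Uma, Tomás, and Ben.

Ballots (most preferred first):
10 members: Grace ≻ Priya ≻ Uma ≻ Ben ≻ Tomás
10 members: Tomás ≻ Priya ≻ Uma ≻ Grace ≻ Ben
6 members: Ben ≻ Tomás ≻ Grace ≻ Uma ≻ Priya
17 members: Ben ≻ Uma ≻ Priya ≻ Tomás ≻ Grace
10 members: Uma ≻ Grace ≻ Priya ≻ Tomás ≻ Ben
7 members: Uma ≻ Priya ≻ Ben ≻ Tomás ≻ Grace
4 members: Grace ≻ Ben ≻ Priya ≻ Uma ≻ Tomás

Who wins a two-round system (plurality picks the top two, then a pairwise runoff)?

Round 1 first-place votes: Priya 0, Grace 14, Uma 17, Tomás 10, Ben 23. Ben and Uma advance.
Runoff: Ben is ranked above Uma on 27 ballots, Uma above Ben on 37.

Uma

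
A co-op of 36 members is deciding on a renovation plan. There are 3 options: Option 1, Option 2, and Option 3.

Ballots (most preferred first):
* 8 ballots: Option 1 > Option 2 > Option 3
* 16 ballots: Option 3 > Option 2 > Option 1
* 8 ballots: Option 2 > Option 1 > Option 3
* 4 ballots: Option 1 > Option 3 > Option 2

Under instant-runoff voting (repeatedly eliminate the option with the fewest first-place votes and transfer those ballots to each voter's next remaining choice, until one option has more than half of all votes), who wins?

Option 1

Round 1: Option 1 12, Option 2 8, Option 3 16. Option 2 eliminated.
Round 2: Option 1 20, Option 3 16. Option 1 has a majority (≥19).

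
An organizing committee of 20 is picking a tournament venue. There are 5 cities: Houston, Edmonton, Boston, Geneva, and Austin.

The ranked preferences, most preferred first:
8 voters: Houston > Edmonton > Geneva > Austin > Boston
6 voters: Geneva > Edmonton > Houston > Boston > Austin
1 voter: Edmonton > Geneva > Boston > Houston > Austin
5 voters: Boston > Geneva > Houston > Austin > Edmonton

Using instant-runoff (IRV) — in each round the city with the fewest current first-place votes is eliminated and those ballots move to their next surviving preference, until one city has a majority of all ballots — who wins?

Round 1: Houston 8, Edmonton 1, Boston 5, Geneva 6, Austin 0. Austin eliminated.
Round 2: Houston 8, Edmonton 1, Boston 5, Geneva 6. Edmonton eliminated.
Round 3: Houston 8, Boston 5, Geneva 7. Boston eliminated.
Round 4: Houston 8, Geneva 12. Geneva has a majority (≥11).

Geneva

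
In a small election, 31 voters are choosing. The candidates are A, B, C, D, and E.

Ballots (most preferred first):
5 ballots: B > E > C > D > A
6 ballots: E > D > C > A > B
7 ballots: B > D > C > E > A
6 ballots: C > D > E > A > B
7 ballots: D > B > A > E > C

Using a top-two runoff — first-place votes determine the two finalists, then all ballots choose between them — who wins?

Round 1 first-place votes: A 0, B 12, C 6, D 7, E 6. B and D advance.
Runoff: B is ranked above D on 12 ballots, D above B on 19.

D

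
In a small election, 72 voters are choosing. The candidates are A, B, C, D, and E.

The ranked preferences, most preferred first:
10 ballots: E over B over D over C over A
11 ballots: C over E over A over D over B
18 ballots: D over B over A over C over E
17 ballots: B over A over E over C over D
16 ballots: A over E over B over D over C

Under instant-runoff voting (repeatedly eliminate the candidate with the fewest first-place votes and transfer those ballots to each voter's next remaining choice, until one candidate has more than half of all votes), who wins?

B

Round 1: A 16, B 17, C 11, D 18, E 10. E eliminated.
Round 2: A 16, B 27, C 11, D 18. C eliminated.
Round 3: A 27, B 27, D 18. D eliminated.
Round 4: A 27, B 45. B has a majority (≥37).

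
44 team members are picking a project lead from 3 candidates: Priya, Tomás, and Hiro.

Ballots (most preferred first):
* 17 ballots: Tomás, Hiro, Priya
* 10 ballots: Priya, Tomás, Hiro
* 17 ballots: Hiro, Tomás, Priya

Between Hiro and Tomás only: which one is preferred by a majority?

Tomás

Hiro is ranked above Tomás on 17 ballots; Tomás above Hiro on 27.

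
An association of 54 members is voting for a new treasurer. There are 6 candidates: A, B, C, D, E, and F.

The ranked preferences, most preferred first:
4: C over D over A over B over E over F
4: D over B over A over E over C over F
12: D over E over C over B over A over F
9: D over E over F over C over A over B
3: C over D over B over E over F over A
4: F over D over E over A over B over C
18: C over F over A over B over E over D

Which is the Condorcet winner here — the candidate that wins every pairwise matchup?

D vs A: 36–18
D vs B: 36–18
D vs C: 29–25
D vs E: 36–18
D vs F: 32–22
D beats every other candidate.

D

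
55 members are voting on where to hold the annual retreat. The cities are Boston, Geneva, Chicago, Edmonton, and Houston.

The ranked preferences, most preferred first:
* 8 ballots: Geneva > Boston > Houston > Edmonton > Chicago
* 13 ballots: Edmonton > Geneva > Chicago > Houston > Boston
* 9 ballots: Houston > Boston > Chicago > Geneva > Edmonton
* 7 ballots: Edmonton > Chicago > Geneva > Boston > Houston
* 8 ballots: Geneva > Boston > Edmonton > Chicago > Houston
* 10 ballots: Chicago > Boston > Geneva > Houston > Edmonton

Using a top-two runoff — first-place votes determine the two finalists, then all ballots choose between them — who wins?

Geneva

Round 1 first-place votes: Boston 0, Geneva 16, Chicago 10, Edmonton 20, Houston 9. Edmonton and Geneva advance.
Runoff: Edmonton is ranked above Geneva on 20 ballots, Geneva above Edmonton on 35.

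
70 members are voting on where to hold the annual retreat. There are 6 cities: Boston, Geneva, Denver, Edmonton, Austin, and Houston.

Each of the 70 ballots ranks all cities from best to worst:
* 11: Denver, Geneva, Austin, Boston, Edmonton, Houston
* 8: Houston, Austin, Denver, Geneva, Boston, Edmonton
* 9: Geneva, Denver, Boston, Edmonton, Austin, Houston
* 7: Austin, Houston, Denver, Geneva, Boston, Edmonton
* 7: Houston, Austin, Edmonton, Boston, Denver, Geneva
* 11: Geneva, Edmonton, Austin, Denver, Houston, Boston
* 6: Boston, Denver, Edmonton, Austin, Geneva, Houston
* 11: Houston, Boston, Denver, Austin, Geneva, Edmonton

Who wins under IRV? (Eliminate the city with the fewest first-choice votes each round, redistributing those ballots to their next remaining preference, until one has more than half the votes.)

Round 1: Boston 6, Geneva 20, Denver 11, Edmonton 0, Austin 7, Houston 26. Edmonton eliminated.
Round 2: Boston 6, Geneva 20, Denver 11, Austin 7, Houston 26. Boston eliminated.
Round 3: Geneva 20, Denver 17, Austin 7, Houston 26. Austin eliminated.
Round 4: Geneva 20, Denver 17, Houston 33. Denver eliminated.
Round 5: Geneva 37, Houston 33. Geneva has a majority (≥36).

Geneva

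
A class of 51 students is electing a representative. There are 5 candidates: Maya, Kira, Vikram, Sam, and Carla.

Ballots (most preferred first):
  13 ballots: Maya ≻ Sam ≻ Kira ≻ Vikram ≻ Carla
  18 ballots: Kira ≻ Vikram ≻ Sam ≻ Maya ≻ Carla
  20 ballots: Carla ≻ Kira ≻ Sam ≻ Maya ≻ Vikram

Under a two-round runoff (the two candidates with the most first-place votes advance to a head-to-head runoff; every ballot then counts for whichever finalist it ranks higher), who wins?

Round 1 first-place votes: Maya 13, Kira 18, Vikram 0, Sam 0, Carla 20. Carla and Kira advance.
Runoff: Carla is ranked above Kira on 20 ballots, Kira above Carla on 31.

Kira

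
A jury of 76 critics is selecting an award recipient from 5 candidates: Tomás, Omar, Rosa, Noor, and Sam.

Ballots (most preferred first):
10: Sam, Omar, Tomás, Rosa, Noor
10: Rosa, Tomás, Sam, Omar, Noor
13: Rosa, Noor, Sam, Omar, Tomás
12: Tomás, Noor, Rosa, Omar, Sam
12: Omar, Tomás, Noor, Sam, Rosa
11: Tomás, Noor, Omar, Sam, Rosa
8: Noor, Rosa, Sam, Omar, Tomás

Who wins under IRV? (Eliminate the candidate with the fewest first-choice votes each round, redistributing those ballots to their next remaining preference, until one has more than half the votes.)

Tomás

Round 1: Tomás 23, Omar 12, Rosa 23, Noor 8, Sam 10. Noor eliminated.
Round 2: Tomás 23, Omar 12, Rosa 31, Sam 10. Sam eliminated.
Round 3: Tomás 23, Omar 22, Rosa 31. Omar eliminated.
Round 4: Tomás 45, Rosa 31. Tomás has a majority (≥39).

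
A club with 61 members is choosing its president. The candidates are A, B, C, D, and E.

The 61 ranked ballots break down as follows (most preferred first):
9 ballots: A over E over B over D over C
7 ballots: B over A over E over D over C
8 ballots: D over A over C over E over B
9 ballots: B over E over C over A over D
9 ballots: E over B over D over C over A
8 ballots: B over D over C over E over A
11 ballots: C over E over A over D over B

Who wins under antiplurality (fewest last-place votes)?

Last-place votes: A 17, B 19, C 16, D 9, E 0.

E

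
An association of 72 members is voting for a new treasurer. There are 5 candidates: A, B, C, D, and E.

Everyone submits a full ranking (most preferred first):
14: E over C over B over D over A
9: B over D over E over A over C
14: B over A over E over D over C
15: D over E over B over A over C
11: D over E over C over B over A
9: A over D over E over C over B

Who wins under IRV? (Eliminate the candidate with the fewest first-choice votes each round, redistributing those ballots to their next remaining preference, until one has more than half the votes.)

B

Round 1: A 9, B 23, C 0, D 26, E 14. C eliminated.
Round 2: A 9, B 23, D 26, E 14. A eliminated.
Round 3: B 23, D 35, E 14. E eliminated.
Round 4: B 37, D 35. B has a majority (≥37).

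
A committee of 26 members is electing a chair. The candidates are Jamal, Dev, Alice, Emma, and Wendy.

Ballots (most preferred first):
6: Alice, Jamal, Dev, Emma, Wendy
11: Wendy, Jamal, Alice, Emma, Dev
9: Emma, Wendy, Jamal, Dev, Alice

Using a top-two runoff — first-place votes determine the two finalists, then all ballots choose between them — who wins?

Round 1 first-place votes: Jamal 0, Dev 0, Alice 6, Emma 9, Wendy 11. Wendy and Emma advance.
Runoff: Wendy is ranked above Emma on 11 ballots, Emma above Wendy on 15.

Emma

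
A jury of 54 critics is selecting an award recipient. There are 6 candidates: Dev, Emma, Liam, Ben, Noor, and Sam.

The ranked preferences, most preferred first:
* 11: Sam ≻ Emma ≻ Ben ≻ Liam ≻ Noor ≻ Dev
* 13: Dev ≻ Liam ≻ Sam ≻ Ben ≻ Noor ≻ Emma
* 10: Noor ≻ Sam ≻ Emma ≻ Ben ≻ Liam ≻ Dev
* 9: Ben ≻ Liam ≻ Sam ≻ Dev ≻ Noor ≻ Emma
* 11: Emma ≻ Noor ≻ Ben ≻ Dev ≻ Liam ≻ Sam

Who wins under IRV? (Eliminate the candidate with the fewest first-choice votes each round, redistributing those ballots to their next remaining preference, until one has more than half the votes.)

Round 1: Dev 13, Emma 11, Liam 0, Ben 9, Noor 10, Sam 11. Liam eliminated.
Round 2: Dev 13, Emma 11, Ben 9, Noor 10, Sam 11. Ben eliminated.
Round 3: Dev 13, Emma 11, Noor 10, Sam 20. Noor eliminated.
Round 4: Dev 13, Emma 11, Sam 30. Sam has a majority (≥28).

Sam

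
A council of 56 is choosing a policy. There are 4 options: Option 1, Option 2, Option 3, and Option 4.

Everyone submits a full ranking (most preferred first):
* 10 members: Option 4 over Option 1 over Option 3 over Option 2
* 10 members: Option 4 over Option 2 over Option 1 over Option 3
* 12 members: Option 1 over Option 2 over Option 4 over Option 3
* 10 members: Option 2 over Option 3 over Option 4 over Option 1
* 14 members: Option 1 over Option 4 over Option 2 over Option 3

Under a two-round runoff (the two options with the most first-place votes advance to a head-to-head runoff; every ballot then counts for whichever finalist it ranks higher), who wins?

Round 1 first-place votes: Option 1 26, Option 2 10, Option 3 0, Option 4 20. Option 1 and Option 4 advance.
Runoff: Option 1 is ranked above Option 4 on 26 ballots, Option 4 above Option 1 on 30.

Option 4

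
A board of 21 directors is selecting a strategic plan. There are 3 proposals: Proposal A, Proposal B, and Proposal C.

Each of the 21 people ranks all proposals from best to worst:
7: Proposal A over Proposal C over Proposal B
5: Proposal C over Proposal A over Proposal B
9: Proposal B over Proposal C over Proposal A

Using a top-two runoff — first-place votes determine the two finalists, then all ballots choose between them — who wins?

Round 1 first-place votes: Proposal A 7, Proposal B 9, Proposal C 5. Proposal B and Proposal A advance.
Runoff: Proposal B is ranked above Proposal A on 9 ballots, Proposal A above Proposal B on 12.

Proposal A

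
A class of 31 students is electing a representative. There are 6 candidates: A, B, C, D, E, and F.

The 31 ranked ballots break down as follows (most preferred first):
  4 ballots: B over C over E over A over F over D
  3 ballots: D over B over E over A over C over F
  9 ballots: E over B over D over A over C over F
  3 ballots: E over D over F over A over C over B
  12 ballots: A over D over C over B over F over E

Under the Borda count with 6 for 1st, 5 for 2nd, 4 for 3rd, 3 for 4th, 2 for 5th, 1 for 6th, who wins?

D

A: 4×3 + 3×3 + 9×3 + 3×3 + 12×6 = 129
B: 4×6 + 3×5 + 9×5 + 3×1 + 12×3 = 123
C: 4×5 + 3×2 + 9×2 + 3×2 + 12×4 = 98
D: 4×1 + 3×6 + 9×4 + 3×5 + 12×5 = 133
E: 4×4 + 3×4 + 9×6 + 3×6 + 12×1 = 112
F: 4×2 + 3×1 + 9×1 + 3×4 + 12×2 = 56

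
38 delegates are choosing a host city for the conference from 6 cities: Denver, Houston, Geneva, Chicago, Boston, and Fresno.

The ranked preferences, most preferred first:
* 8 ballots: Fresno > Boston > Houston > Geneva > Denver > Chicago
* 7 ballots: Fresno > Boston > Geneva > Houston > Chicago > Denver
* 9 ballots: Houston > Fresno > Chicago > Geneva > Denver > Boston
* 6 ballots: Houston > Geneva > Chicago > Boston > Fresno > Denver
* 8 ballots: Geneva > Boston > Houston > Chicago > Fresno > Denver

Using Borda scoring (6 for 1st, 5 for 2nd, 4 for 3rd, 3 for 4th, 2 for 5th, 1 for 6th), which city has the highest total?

Houston

Denver: 8×2 + 7×1 + 9×2 + 6×1 + 8×1 = 55
Houston: 8×4 + 7×3 + 9×6 + 6×6 + 8×4 = 175
Geneva: 8×3 + 7×4 + 9×3 + 6×5 + 8×6 = 157
Chicago: 8×1 + 7×2 + 9×4 + 6×4 + 8×3 = 106
Boston: 8×5 + 7×5 + 9×1 + 6×3 + 8×5 = 142
Fresno: 8×6 + 7×6 + 9×5 + 6×2 + 8×2 = 163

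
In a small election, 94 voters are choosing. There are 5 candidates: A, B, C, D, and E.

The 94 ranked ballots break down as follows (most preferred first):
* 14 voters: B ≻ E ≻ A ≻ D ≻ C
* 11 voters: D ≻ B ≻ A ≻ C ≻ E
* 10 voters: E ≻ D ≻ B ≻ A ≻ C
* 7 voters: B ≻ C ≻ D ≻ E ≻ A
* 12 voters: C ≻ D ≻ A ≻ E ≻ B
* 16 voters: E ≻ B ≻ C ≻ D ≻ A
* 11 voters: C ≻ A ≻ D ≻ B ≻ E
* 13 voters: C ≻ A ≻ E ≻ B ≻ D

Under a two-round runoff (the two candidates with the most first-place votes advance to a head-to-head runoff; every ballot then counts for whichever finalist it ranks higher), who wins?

Round 1 first-place votes: A 0, B 21, C 36, D 11, E 26. C and E advance.
Runoff: C is ranked above E on 54 ballots, E above C on 40.

C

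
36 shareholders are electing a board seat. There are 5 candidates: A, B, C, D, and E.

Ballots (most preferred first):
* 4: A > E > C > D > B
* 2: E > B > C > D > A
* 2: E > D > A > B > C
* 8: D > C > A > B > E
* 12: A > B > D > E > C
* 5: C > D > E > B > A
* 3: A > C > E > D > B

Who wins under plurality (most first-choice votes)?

A

First-place votes: A 19, B 0, C 5, D 8, E 4.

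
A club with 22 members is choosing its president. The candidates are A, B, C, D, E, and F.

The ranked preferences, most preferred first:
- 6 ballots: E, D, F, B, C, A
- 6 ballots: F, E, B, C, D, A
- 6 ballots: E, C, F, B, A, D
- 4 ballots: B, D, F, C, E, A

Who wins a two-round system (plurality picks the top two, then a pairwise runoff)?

Round 1 first-place votes: A 0, B 4, C 0, D 0, E 12, F 6. E and F advance.
Runoff: E is ranked above F on 12 ballots, F above E on 10.

E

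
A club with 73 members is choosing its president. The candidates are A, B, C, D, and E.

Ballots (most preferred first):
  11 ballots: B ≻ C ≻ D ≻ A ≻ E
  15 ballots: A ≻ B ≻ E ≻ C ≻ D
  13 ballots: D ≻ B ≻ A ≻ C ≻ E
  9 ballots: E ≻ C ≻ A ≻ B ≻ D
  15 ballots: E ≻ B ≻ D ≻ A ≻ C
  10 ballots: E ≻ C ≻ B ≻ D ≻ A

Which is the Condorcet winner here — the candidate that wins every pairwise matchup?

B vs A: 49–24
B vs C: 54–19
B vs D: 60–13
B vs E: 39–34
B beats every other candidate.

B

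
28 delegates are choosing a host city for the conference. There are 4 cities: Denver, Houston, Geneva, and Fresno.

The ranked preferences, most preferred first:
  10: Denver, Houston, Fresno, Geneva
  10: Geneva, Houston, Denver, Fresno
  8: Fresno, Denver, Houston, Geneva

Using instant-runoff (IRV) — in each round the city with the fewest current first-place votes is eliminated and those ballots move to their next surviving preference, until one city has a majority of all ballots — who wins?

Denver

Round 1: Denver 10, Houston 0, Geneva 10, Fresno 8. Houston eliminated.
Round 2: Denver 10, Geneva 10, Fresno 8. Fresno eliminated.
Round 3: Denver 18, Geneva 10. Denver has a majority (≥15).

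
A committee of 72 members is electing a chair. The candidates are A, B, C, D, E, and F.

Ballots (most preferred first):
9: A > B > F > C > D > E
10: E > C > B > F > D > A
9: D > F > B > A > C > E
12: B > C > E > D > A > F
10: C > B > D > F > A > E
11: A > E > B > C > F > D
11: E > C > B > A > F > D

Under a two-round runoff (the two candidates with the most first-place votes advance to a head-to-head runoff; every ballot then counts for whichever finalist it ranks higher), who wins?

A

Round 1 first-place votes: A 20, B 12, C 10, D 9, E 21, F 0. E and A advance.
Runoff: E is ranked above A on 33 ballots, A above E on 39.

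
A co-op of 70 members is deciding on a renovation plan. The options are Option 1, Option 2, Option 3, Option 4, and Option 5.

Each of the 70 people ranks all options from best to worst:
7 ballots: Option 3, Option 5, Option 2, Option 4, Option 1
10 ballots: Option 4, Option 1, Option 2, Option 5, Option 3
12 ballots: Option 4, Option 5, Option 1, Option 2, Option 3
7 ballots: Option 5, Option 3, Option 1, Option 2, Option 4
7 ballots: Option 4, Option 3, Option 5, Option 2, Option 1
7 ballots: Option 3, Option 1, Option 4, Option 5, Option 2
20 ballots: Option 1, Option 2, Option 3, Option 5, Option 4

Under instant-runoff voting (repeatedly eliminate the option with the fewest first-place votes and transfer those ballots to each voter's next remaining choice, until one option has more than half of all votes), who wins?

Option 3

Round 1: Option 1 20, Option 2 0, Option 3 14, Option 4 29, Option 5 7. Option 2 eliminated.
Round 2: Option 1 20, Option 3 14, Option 4 29, Option 5 7. Option 5 eliminated.
Round 3: Option 1 20, Option 3 21, Option 4 29. Option 1 eliminated.
Round 4: Option 3 41, Option 4 29. Option 3 has a majority (≥36).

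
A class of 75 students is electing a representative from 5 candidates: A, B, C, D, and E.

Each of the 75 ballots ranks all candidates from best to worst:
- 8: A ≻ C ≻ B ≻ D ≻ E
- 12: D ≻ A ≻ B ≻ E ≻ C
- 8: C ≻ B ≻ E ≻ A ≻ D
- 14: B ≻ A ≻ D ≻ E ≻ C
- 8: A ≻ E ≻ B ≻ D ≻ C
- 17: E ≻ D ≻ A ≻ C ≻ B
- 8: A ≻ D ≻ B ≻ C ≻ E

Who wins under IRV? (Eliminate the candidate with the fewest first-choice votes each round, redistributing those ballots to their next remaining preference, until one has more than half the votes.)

A

Round 1: A 24, B 14, C 8, D 12, E 17. C eliminated.
Round 2: A 24, B 22, D 12, E 17. D eliminated.
Round 3: A 36, B 22, E 17. E eliminated.
Round 4: A 53, B 22. A has a majority (≥38).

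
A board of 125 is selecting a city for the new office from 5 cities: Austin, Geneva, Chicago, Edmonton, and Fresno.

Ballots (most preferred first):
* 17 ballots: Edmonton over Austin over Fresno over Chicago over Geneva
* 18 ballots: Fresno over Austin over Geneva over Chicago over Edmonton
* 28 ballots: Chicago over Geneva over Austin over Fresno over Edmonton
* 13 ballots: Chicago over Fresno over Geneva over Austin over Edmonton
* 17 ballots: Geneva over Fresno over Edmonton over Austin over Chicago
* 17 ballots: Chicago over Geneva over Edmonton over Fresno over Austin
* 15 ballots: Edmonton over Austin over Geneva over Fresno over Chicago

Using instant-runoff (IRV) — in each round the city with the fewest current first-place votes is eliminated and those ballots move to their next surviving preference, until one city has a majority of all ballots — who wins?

Fresno

Round 1: Austin 0, Geneva 17, Chicago 58, Edmonton 32, Fresno 18. Austin eliminated.
Round 2: Geneva 17, Chicago 58, Edmonton 32, Fresno 18. Geneva eliminated.
Round 3: Chicago 58, Edmonton 32, Fresno 35. Edmonton eliminated.
Round 4: Chicago 58, Fresno 67. Fresno has a majority (≥63).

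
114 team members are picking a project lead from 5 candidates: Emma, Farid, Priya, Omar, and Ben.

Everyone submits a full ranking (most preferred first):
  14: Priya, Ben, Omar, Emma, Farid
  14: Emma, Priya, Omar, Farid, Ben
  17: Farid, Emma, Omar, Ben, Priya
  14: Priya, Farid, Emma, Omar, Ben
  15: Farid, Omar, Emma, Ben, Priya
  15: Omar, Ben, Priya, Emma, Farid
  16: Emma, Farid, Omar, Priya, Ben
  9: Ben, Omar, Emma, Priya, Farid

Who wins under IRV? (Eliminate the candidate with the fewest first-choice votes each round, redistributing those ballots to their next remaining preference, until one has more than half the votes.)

Emma

Round 1: Emma 30, Farid 32, Priya 28, Omar 15, Ben 9. Ben eliminated.
Round 2: Emma 30, Farid 32, Priya 28, Omar 24. Omar eliminated.
Round 3: Emma 39, Farid 32, Priya 43. Farid eliminated.
Round 4: Emma 71, Priya 43. Emma has a majority (≥58).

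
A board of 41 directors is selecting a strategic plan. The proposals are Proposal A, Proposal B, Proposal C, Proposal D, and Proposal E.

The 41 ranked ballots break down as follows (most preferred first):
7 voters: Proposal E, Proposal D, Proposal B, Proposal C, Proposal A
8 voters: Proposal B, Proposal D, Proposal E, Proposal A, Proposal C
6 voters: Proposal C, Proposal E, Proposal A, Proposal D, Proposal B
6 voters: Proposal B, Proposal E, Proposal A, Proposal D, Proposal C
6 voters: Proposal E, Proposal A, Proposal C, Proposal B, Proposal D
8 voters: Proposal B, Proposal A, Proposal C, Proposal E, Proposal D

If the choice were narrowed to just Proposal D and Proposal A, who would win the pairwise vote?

Proposal A

Proposal D is ranked above Proposal A on 15 ballots; Proposal A above Proposal D on 26.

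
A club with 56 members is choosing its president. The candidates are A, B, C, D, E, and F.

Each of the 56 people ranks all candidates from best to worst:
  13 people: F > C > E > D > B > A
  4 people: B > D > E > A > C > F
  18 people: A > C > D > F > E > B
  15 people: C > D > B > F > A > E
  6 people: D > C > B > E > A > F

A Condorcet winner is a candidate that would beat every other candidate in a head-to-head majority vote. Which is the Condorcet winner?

C

C vs A: 34–22
C vs B: 52–4
C vs D: 46–10
C vs E: 52–4
C vs F: 43–13
C beats every other candidate.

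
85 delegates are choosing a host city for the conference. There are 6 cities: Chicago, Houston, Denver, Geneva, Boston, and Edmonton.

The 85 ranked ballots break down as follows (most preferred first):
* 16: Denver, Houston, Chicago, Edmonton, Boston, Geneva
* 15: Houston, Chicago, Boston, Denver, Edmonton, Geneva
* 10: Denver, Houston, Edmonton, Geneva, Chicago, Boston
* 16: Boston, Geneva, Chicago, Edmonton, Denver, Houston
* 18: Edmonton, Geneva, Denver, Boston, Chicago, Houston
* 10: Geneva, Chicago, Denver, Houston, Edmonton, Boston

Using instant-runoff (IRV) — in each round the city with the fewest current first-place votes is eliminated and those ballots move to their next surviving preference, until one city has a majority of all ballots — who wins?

Round 1: Chicago 0, Houston 15, Denver 26, Geneva 10, Boston 16, Edmonton 18. Chicago eliminated.
Round 2: Houston 15, Denver 26, Geneva 10, Boston 16, Edmonton 18. Geneva eliminated.
Round 3: Houston 15, Denver 36, Boston 16, Edmonton 18. Houston eliminated.
Round 4: Denver 36, Boston 31, Edmonton 18. Edmonton eliminated.
Round 5: Denver 54, Boston 31. Denver has a majority (≥43).

Denver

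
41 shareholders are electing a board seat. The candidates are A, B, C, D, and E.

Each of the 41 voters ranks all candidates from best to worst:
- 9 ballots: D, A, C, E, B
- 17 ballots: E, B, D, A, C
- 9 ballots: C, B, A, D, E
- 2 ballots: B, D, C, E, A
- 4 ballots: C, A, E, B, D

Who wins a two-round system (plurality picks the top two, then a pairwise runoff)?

Round 1 first-place votes: A 0, B 2, C 13, D 9, E 17. E and C advance.
Runoff: E is ranked above C on 17 ballots, C above E on 24.

C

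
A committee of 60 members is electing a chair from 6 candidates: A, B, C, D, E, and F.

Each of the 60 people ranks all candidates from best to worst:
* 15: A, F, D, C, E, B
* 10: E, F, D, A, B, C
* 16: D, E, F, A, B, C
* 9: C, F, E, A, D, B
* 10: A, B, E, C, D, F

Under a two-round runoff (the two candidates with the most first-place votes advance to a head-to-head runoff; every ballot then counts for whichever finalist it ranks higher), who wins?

A

Round 1 first-place votes: A 25, B 0, C 9, D 16, E 10, F 0. A and D advance.
Runoff: A is ranked above D on 34 ballots, D above A on 26.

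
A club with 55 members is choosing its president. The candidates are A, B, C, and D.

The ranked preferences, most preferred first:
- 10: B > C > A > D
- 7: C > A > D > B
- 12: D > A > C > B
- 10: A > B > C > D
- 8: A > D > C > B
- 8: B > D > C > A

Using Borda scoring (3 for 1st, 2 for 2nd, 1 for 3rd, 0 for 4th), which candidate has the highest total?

A: 10×1 + 7×2 + 12×2 + 10×3 + 8×3 + 8×0 = 102
B: 10×3 + 7×0 + 12×0 + 10×2 + 8×0 + 8×3 = 74
C: 10×2 + 7×3 + 12×1 + 10×1 + 8×1 + 8×1 = 79
D: 10×0 + 7×1 + 12×3 + 10×0 + 8×2 + 8×2 = 75

A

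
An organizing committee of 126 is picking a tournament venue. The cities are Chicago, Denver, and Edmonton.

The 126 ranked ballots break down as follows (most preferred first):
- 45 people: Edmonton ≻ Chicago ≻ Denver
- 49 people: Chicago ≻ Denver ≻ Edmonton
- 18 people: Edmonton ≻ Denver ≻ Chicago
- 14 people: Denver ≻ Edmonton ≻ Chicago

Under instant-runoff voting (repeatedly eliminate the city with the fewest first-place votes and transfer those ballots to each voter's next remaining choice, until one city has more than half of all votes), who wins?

Edmonton

Round 1: Chicago 49, Denver 14, Edmonton 63. Denver eliminated.
Round 2: Chicago 49, Edmonton 77. Edmonton has a majority (≥64).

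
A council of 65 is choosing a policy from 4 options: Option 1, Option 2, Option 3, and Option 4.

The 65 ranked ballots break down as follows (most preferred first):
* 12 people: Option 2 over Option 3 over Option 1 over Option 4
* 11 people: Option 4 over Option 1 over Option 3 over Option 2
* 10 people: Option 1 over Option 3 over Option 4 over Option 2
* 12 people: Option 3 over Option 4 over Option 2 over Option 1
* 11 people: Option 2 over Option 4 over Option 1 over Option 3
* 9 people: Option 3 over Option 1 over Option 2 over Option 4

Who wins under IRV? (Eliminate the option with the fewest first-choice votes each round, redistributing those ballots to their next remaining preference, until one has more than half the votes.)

Option 3

Round 1: Option 1 10, Option 2 23, Option 3 21, Option 4 11. Option 1 eliminated.
Round 2: Option 2 23, Option 3 31, Option 4 11. Option 4 eliminated.
Round 3: Option 2 23, Option 3 42. Option 3 has a majority (≥33).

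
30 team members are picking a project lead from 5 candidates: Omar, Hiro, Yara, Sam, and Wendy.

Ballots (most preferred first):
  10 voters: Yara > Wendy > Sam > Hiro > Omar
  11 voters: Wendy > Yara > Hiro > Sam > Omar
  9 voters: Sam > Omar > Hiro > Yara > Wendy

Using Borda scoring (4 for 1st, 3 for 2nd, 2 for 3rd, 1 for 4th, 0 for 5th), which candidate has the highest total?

Omar: 10×0 + 11×0 + 9×3 = 27
Hiro: 10×1 + 11×2 + 9×2 = 50
Yara: 10×4 + 11×3 + 9×1 = 82
Sam: 10×2 + 11×1 + 9×4 = 67
Wendy: 10×3 + 11×4 + 9×0 = 74

Yara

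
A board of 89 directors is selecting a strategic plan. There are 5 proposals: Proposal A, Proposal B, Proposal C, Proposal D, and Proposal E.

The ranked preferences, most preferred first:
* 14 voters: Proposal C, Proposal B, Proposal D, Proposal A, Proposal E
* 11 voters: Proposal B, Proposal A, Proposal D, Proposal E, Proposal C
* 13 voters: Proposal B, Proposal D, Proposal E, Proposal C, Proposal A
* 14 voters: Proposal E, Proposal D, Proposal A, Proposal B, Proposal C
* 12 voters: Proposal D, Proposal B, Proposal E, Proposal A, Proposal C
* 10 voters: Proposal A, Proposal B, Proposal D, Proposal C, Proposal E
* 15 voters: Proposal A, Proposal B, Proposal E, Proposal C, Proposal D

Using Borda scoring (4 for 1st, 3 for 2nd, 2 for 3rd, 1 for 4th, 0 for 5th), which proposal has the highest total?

Proposal A: 14×1 + 11×3 + 13×0 + 14×2 + 12×1 + 10×4 + 15×4 = 187
Proposal B: 14×3 + 11×4 + 13×4 + 14×1 + 12×3 + 10×3 + 15×3 = 263
Proposal C: 14×4 + 11×0 + 13×1 + 14×0 + 12×0 + 10×1 + 15×1 = 94
Proposal D: 14×2 + 11×2 + 13×3 + 14×3 + 12×4 + 10×2 + 15×0 = 199
Proposal E: 14×0 + 11×1 + 13×2 + 14×4 + 12×2 + 10×0 + 15×2 = 147

Proposal B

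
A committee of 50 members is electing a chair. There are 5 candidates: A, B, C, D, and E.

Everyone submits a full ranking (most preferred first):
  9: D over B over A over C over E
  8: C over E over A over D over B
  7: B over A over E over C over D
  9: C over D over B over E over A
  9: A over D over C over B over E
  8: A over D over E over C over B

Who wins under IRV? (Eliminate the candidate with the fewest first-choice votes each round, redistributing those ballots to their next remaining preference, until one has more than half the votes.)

A

Round 1: A 17, B 7, C 17, D 9, E 0. E eliminated.
Round 2: A 17, B 7, C 17, D 9. B eliminated.
Round 3: A 24, C 17, D 9. D eliminated.
Round 4: A 33, C 17. A has a majority (≥26).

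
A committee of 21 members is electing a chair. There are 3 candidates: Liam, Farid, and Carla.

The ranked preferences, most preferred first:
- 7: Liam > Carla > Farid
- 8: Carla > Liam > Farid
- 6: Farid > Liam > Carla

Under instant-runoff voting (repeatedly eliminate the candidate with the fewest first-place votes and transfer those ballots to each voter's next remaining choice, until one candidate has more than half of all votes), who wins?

Liam

Round 1: Liam 7, Farid 6, Carla 8. Farid eliminated.
Round 2: Liam 13, Carla 8. Liam has a majority (≥11).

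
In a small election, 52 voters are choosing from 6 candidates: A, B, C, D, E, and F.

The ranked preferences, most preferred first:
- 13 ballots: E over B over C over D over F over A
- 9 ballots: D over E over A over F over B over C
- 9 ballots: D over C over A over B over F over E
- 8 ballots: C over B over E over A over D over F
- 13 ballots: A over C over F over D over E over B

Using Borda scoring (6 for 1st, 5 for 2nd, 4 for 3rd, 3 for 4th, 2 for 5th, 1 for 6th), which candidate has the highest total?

A: 13×1 + 9×4 + 9×4 + 8×3 + 13×6 = 187
B: 13×5 + 9×2 + 9×3 + 8×5 + 13×1 = 163
C: 13×4 + 9×1 + 9×5 + 8×6 + 13×5 = 219
D: 13×3 + 9×6 + 9×6 + 8×2 + 13×3 = 202
E: 13×6 + 9×5 + 9×1 + 8×4 + 13×2 = 190
F: 13×2 + 9×3 + 9×2 + 8×1 + 13×4 = 131

C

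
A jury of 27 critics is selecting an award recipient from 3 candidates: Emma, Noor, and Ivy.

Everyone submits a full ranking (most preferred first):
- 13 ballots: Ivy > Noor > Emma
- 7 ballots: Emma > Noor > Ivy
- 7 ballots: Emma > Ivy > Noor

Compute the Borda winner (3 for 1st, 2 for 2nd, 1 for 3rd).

Emma: 13×1 + 7×3 + 7×3 = 55
Noor: 13×2 + 7×2 + 7×1 = 47
Ivy: 13×3 + 7×1 + 7×2 = 60

Ivy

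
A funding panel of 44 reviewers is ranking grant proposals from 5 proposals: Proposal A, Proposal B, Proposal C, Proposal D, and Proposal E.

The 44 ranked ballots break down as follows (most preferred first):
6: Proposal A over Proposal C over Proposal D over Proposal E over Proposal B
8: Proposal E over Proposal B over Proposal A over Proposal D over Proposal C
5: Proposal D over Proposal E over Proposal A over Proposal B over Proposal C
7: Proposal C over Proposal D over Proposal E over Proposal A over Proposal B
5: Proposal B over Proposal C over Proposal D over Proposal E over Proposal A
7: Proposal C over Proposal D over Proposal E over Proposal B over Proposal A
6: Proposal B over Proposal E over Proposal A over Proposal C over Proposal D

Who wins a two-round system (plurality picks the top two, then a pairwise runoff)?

Proposal B

Round 1 first-place votes: Proposal A 6, Proposal B 11, Proposal C 14, Proposal D 5, Proposal E 8. Proposal C and Proposal B advance.
Runoff: Proposal C is ranked above Proposal B on 20 ballots, Proposal B above Proposal C on 24.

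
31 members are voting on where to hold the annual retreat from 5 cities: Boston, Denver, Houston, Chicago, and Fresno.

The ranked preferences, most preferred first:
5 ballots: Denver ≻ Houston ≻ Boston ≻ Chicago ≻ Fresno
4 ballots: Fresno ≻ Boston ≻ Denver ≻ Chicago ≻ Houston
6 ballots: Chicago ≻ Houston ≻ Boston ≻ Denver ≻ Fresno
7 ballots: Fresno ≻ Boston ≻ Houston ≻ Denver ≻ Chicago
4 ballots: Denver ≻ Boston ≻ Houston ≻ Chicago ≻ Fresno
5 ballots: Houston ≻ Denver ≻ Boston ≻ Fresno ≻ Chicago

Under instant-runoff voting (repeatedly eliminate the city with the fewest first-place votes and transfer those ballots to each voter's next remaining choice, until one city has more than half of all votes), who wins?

Denver

Round 1: Boston 0, Denver 9, Houston 5, Chicago 6, Fresno 11. Boston eliminated.
Round 2: Denver 9, Houston 5, Chicago 6, Fresno 11. Houston eliminated.
Round 3: Denver 14, Chicago 6, Fresno 11. Chicago eliminated.
Round 4: Denver 20, Fresno 11. Denver has a majority (≥16).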